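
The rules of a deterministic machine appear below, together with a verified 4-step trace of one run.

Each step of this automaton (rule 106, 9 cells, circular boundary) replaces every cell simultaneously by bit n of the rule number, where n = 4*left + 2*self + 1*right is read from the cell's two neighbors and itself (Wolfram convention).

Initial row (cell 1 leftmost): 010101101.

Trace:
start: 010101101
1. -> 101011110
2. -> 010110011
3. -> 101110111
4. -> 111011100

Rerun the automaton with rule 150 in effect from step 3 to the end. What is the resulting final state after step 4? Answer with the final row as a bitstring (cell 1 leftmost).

(re-executing steps 3..4 under rule 150; state before step 3: 010110011)
3. -> 010001100
4. -> 111010010

111010010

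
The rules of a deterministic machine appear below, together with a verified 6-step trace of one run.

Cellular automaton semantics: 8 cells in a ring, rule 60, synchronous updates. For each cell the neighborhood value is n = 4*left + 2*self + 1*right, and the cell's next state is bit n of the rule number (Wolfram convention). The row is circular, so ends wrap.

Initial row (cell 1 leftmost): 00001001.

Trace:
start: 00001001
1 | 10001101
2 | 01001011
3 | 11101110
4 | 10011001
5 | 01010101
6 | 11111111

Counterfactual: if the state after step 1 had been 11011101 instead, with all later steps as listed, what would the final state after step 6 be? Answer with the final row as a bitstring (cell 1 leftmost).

state after step 1 := 11011101
2 | 00110011
3 | 10101010
4 | 11111111
5 | 00000000
6 | 00000000

00000000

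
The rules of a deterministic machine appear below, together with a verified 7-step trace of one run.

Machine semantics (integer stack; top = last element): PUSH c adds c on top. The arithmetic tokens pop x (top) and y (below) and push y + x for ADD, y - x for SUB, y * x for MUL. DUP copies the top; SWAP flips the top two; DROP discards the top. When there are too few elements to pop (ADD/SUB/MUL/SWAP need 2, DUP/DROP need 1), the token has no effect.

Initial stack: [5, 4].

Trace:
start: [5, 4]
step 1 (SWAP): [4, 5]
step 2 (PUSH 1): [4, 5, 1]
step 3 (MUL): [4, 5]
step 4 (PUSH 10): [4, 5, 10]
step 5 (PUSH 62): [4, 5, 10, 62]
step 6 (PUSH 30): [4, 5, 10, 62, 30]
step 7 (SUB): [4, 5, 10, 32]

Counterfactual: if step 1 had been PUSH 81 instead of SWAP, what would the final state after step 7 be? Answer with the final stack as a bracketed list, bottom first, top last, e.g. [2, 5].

(re-executing from step 1 with the substitution; state before step 1: [5, 4])
step 1 (PUSH 81): [5, 4, 81]
step 2 (PUSH 1): [5, 4, 81, 1]
step 3 (MUL): [5, 4, 81]
step 4 (PUSH 10): [5, 4, 81, 10]
step 5 (PUSH 62): [5, 4, 81, 10, 62]
step 6 (PUSH 30): [5, 4, 81, 10, 62, 30]
step 7 (SUB): [5, 4, 81, 10, 32]

[5, 4, 81, 10, 32]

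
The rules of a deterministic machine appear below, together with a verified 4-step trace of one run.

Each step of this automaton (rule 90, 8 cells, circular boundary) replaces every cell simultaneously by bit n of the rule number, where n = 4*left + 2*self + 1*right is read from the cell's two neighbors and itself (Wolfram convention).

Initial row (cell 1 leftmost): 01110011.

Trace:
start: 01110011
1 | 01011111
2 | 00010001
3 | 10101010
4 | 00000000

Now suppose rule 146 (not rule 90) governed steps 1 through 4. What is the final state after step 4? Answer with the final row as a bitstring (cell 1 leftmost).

00011000

(re-executing steps 1..4 under rule 146; state before step 1: 01110011)
1 | 00101100
2 | 01000010
3 | 10100101
4 | 00011000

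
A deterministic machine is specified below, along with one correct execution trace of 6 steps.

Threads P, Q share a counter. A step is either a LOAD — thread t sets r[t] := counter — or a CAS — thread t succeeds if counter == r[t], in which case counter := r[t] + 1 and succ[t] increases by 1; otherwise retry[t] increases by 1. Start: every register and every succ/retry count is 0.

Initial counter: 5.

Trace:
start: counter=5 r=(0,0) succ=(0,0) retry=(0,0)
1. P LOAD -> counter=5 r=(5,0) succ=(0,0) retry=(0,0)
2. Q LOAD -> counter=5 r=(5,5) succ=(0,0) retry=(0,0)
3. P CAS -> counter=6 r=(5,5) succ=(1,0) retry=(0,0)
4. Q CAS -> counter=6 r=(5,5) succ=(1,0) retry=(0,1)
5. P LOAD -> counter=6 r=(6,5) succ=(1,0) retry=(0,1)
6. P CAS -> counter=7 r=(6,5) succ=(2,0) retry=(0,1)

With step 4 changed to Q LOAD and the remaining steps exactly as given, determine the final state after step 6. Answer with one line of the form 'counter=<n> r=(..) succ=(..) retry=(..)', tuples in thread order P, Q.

(re-executing from step 4 with the substitution; state before step 4: counter=6 r=(5,5) succ=(1,0) retry=(0,0))
4. Q LOAD -> counter=6 r=(5,6) succ=(1,0) retry=(0,0)
5. P LOAD -> counter=6 r=(6,6) succ=(1,0) retry=(0,0)
6. P CAS -> counter=7 r=(6,6) succ=(2,0) retry=(0,0)

counter=7 r=(6,6) succ=(2,0) retry=(0,0)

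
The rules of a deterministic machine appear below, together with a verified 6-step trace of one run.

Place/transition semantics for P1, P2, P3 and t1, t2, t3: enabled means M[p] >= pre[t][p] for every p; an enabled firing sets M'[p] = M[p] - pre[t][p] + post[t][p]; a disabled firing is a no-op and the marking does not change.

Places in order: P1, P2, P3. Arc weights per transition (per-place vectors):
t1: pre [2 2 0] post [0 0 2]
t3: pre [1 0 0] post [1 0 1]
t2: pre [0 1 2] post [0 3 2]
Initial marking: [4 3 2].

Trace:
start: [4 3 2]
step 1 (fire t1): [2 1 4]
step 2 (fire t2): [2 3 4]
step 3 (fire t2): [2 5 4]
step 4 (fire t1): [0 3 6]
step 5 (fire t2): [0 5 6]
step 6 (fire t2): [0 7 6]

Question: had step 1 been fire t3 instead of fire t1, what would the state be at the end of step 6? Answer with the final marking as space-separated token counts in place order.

2 9 5

(re-executing from step 1 with the substitution; state before step 1: [4 3 2])
step 1 (fire t3): [4 3 3]
step 2 (fire t2): [4 5 3]
step 3 (fire t2): [4 7 3]
step 4 (fire t1): [2 5 5]
step 5 (fire t2): [2 7 5]
step 6 (fire t2): [2 9 5]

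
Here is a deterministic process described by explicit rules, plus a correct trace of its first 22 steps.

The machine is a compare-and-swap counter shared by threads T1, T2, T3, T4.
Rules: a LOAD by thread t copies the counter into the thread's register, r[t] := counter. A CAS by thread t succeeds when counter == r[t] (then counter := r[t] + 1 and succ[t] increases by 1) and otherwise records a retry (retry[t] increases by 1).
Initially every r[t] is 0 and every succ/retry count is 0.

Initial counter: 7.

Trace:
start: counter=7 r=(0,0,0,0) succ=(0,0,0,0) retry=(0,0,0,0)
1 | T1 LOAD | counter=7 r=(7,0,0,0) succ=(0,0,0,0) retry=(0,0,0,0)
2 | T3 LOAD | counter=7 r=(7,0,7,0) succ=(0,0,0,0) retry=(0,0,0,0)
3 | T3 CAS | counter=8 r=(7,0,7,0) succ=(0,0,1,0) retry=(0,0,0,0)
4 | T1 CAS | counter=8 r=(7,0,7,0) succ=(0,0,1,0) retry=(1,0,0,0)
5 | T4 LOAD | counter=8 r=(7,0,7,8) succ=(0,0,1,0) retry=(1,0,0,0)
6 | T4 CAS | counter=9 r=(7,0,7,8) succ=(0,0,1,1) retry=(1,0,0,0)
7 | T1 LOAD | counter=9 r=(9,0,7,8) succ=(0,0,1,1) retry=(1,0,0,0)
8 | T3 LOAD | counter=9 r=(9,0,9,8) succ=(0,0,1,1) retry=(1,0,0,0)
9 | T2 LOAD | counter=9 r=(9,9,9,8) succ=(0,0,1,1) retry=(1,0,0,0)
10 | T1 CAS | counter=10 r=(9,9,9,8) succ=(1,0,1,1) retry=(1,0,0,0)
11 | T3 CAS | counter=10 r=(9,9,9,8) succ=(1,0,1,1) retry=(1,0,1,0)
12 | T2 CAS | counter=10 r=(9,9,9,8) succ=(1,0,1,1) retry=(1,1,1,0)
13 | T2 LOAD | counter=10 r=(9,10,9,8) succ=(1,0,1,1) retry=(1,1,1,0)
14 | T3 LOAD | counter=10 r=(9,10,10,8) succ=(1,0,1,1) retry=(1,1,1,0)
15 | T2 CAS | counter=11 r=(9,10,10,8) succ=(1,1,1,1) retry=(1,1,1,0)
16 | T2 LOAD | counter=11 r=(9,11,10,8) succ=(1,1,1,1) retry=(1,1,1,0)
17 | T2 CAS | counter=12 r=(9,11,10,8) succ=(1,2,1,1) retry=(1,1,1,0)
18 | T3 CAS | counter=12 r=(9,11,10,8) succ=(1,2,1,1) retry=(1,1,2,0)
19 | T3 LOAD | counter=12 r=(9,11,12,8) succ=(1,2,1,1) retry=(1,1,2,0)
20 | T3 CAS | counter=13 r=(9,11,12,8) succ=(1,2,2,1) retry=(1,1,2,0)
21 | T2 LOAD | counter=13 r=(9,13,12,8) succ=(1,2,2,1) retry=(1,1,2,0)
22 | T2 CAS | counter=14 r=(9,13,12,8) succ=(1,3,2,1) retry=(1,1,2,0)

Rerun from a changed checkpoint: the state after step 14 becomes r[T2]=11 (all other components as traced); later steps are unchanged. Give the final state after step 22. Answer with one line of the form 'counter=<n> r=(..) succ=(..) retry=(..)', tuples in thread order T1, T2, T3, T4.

counter=13 r=(9,12,11,8) succ=(1,2,2,1) retry=(1,2,2,0)

state after step 14 := counter=10 r=(9,11,10,8) succ=(1,0,1,1) retry=(1,1,1,0)
15 | T2 CAS | counter=10 r=(9,11,10,8) succ=(1,0,1,1) retry=(1,2,1,0)
16 | T2 LOAD | counter=10 r=(9,10,10,8) succ=(1,0,1,1) retry=(1,2,1,0)
17 | T2 CAS | counter=11 r=(9,10,10,8) succ=(1,1,1,1) retry=(1,2,1,0)
18 | T3 CAS | counter=11 r=(9,10,10,8) succ=(1,1,1,1) retry=(1,2,2,0)
19 | T3 LOAD | counter=11 r=(9,10,11,8) succ=(1,1,1,1) retry=(1,2,2,0)
20 | T3 CAS | counter=12 r=(9,10,11,8) succ=(1,1,2,1) retry=(1,2,2,0)
21 | T2 LOAD | counter=12 r=(9,12,11,8) succ=(1,1,2,1) retry=(1,2,2,0)
22 | T2 CAS | counter=13 r=(9,12,11,8) succ=(1,2,2,1) retry=(1,2,2,0)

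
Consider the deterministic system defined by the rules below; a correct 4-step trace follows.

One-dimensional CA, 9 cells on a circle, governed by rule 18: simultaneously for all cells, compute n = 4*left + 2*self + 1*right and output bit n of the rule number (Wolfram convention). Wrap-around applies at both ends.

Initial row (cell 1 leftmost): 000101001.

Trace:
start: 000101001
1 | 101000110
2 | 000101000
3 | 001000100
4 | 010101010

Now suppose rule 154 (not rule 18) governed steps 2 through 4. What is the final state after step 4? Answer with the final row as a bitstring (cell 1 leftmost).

010110001

(re-executing steps 2..4 under rule 154; state before step 2: 101000110)
2 | 000101100
3 | 001001010
4 | 010110001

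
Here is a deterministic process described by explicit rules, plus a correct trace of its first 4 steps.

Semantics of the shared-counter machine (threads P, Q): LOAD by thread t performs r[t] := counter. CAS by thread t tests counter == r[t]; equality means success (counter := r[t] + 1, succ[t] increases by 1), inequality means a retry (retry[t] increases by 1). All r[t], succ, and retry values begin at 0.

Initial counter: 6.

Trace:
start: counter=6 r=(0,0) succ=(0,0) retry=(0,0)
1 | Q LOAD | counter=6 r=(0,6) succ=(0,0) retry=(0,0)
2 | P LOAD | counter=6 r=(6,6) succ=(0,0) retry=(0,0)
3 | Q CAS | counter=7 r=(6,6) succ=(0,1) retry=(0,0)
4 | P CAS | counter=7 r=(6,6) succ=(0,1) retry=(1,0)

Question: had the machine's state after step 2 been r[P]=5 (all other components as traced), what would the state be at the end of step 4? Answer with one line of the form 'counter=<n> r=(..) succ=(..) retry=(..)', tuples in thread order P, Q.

state after step 2 := counter=6 r=(5,6) succ=(0,0) retry=(0,0)
3 | Q CAS | counter=7 r=(5,6) succ=(0,1) retry=(0,0)
4 | P CAS | counter=7 r=(5,6) succ=(0,1) retry=(1,0)

counter=7 r=(5,6) succ=(0,1) retry=(1,0)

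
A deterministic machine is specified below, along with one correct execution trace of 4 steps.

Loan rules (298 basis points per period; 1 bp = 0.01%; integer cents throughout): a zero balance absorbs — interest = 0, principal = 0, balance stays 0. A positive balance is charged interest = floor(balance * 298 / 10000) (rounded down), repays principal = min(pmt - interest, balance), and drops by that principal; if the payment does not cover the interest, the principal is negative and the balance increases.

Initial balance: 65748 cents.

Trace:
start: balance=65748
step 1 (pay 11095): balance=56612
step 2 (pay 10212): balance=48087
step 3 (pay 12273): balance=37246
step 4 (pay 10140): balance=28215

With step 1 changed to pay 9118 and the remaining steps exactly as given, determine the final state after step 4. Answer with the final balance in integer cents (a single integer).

(re-executing from step 1 with the substitution; state before step 1: balance=65748)
step 1 (pay 9118): balance=58589
step 2 (pay 10212): balance=50122
step 3 (pay 12273): balance=39342
step 4 (pay 10140): balance=30374

30374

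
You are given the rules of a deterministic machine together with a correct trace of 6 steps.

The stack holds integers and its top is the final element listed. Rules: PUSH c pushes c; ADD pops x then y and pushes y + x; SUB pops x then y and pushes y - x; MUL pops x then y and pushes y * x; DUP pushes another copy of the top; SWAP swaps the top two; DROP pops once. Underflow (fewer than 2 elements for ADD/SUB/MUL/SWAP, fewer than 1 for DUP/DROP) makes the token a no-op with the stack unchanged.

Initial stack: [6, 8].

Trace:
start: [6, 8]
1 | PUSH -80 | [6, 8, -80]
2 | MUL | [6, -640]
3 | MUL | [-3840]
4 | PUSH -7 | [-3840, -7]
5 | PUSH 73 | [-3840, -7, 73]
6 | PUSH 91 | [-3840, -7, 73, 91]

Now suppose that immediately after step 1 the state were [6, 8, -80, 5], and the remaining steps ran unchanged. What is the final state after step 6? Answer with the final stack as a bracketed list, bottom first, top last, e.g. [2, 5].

state after step 1 := [6, 8, -80, 5]
2 | MUL | [6, 8, -400]
3 | MUL | [6, -3200]
4 | PUSH -7 | [6, -3200, -7]
5 | PUSH 73 | [6, -3200, -7, 73]
6 | PUSH 91 | [6, -3200, -7, 73, 91]

[6, -3200, -7, 73, 91]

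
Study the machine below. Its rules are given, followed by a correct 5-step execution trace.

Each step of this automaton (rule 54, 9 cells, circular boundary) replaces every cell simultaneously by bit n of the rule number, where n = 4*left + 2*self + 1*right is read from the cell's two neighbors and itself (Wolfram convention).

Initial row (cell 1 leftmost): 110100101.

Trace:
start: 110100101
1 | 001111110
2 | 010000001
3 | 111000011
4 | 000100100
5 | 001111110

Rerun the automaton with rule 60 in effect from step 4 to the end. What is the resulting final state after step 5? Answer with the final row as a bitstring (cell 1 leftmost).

(re-executing steps 4..5 under rule 60; state before step 4: 111000011)
4 | 000100010
5 | 000110011

000110011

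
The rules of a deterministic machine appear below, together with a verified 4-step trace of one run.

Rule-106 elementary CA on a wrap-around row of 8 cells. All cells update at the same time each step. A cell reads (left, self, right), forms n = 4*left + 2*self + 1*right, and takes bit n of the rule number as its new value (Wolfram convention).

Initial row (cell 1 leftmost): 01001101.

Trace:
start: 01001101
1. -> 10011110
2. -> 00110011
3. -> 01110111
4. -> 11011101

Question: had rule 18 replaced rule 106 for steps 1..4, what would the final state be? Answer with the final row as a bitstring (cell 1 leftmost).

(re-executing steps 1..4 under rule 18; state before step 1: 01001101)
1. -> 00110000
2. -> 01001000
3. -> 10110100
4. -> 00000011

00000011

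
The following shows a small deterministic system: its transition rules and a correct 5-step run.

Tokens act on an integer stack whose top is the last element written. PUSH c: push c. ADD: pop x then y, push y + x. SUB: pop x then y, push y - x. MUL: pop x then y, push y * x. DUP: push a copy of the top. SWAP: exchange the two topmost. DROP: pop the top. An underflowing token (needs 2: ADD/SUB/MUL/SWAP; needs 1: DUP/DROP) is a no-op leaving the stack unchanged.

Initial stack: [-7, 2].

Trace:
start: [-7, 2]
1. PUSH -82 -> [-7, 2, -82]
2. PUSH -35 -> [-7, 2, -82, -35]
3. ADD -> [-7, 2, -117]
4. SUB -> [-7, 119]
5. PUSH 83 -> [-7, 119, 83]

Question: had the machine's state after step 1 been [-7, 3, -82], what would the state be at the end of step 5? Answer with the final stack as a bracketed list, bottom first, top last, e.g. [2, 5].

state after step 1 := [-7, 3, -82]
2. PUSH -35 -> [-7, 3, -82, -35]
3. ADD -> [-7, 3, -117]
4. SUB -> [-7, 120]
5. PUSH 83 -> [-7, 120, 83]

[-7, 120, 83]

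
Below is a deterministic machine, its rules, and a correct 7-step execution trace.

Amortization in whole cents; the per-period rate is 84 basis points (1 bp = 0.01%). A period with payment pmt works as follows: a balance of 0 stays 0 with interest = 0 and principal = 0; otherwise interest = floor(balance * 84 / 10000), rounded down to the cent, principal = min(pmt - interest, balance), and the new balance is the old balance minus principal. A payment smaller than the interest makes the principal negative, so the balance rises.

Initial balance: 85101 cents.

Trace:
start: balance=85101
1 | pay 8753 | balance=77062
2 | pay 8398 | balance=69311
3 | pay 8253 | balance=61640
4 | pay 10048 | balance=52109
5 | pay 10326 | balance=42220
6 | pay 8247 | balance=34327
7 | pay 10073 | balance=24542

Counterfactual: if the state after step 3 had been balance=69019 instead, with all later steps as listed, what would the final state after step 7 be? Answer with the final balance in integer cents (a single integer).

state after step 3 := balance=69019
4 | pay 10048 | balance=59550
5 | pay 10326 | balance=49724
6 | pay 8247 | balance=41894
7 | pay 10073 | balance=32172

32172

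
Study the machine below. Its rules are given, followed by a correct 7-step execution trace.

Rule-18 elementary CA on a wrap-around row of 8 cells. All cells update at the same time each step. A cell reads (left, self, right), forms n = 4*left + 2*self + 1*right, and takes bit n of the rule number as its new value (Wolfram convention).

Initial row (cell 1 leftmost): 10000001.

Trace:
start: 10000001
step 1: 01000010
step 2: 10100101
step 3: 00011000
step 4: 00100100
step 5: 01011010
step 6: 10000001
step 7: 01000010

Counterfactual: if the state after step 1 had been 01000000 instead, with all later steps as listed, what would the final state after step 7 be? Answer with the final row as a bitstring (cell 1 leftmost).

state after step 1 := 01000000
step 2: 10100000
step 3: 00010001
step 4: 10101010
step 5: 00000000
step 6: 00000000
step 7: 00000000

00000000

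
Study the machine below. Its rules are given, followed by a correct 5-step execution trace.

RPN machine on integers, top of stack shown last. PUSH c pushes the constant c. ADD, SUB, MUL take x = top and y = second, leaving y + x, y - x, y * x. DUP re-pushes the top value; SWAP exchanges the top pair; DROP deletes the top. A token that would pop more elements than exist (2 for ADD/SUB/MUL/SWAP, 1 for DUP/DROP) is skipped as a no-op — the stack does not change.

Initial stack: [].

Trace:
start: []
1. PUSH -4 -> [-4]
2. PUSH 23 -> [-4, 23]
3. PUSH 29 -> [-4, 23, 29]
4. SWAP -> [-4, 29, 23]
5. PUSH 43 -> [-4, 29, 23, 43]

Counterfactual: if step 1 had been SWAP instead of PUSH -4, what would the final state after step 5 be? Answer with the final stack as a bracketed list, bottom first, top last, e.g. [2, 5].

[29, 23, 43]

(re-executing from step 1 with the substitution; state before step 1: [])
1. SWAP -> []
2. PUSH 23 -> [23]
3. PUSH 29 -> [23, 29]
4. SWAP -> [29, 23]
5. PUSH 43 -> [29, 23, 43]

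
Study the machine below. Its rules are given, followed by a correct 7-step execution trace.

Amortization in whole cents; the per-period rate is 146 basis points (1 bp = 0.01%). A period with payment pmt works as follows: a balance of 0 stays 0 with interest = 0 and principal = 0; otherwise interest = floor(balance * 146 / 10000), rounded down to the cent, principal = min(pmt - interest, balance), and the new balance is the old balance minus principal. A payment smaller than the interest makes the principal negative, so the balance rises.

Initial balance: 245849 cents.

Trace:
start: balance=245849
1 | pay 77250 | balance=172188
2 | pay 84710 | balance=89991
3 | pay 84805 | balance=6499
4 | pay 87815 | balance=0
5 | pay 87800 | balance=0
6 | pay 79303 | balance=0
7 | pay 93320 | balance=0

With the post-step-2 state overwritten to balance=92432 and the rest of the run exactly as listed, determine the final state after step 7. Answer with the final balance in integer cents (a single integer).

0

state after step 2 := balance=92432
3 | pay 84805 | balance=8976
4 | pay 87815 | balance=0
5 | pay 87800 | balance=0
6 | pay 79303 | balance=0
7 | pay 93320 | balance=0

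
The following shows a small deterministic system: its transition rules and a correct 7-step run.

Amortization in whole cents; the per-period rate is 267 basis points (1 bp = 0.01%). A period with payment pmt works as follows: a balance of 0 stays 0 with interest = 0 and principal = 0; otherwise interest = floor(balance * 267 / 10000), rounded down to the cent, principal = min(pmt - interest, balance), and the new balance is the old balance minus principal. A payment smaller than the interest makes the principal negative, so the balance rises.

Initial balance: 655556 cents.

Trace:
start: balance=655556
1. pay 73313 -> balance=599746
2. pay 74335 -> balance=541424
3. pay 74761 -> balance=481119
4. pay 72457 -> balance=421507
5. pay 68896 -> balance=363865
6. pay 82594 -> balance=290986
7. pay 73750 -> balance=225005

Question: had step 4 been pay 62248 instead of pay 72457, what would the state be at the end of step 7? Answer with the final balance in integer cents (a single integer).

236053

(re-executing from step 4 with the substitution; state before step 4: balance=481119)
4. pay 62248 -> balance=431716
5. pay 68896 -> balance=374346
6. pay 82594 -> balance=301747
7. pay 73750 -> balance=236053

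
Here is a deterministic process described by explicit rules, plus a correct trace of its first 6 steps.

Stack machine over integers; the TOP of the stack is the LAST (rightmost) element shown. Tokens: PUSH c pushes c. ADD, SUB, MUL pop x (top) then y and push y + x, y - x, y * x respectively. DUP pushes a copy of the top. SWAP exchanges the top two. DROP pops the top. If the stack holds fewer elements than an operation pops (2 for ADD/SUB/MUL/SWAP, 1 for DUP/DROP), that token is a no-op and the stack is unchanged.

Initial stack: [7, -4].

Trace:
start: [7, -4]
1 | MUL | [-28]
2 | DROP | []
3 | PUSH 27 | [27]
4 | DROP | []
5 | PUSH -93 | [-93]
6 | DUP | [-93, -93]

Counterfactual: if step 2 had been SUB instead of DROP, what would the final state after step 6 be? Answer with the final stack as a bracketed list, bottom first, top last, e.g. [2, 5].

(re-executing from step 2 with the substitution; state before step 2: [-28])
2 | SUB | [-28]
3 | PUSH 27 | [-28, 27]
4 | DROP | [-28]
5 | PUSH -93 | [-28, -93]
6 | DUP | [-28, -93, -93]

[-28, -93, -93]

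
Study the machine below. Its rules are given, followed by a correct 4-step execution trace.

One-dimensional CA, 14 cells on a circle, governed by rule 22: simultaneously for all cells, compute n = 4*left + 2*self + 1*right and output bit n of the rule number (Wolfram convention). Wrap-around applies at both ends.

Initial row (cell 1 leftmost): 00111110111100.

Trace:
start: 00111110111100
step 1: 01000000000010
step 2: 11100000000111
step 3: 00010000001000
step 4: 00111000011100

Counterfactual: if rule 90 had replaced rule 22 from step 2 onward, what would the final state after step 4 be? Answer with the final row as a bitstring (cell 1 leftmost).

11101000010111

(re-executing steps 2..4 under rule 90; state before step 2: 01000000000010)
step 2: 10100000000101
step 3: 10010000001001
step 4: 11101000010111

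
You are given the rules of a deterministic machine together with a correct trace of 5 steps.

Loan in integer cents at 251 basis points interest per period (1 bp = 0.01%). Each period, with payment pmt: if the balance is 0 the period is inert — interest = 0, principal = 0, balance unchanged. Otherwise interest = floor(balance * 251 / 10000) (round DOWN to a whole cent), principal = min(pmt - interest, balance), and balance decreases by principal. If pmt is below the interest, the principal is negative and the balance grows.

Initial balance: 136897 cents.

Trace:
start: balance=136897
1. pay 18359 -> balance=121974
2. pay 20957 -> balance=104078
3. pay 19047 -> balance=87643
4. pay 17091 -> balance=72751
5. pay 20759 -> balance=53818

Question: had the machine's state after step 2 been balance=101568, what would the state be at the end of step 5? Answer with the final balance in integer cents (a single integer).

state after step 2 := balance=101568
3. pay 19047 -> balance=85070
4. pay 17091 -> balance=70114
5. pay 20759 -> balance=51114

51114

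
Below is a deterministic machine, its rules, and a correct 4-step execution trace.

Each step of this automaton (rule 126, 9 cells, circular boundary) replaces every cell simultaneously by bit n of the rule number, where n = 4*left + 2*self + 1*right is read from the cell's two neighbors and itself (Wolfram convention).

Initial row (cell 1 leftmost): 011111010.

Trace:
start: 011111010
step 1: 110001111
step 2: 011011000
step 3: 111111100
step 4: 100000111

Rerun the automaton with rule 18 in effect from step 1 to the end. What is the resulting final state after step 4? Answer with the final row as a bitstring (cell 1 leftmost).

000101000

(re-executing steps 1..4 under rule 18; state before step 1: 011111010)
step 1: 100000001
step 2: 010000010
step 3: 101000101
step 4: 000101000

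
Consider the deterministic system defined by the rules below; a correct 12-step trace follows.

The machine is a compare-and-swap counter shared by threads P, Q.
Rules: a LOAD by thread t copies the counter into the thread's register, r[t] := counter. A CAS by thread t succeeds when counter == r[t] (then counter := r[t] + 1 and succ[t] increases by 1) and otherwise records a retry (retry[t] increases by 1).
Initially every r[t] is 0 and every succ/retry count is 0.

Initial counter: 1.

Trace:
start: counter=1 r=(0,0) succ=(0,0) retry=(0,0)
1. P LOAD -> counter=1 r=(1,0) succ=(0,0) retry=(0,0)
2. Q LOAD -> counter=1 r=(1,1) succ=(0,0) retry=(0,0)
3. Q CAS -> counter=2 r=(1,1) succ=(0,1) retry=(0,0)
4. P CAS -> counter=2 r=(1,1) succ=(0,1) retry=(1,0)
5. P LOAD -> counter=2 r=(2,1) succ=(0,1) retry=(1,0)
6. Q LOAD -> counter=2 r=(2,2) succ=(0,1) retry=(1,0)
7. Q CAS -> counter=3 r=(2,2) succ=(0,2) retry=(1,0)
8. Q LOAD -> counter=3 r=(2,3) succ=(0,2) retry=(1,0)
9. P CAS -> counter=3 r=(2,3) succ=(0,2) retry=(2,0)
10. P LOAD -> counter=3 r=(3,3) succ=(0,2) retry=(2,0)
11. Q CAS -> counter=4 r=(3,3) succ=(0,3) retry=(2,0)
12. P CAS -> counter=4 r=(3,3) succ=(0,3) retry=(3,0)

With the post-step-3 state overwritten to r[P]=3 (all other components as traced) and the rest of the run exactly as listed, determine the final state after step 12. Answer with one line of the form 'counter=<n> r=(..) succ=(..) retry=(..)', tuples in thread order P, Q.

counter=4 r=(3,3) succ=(0,3) retry=(3,0)

state after step 3 := counter=2 r=(3,1) succ=(0,1) retry=(0,0)
4. P CAS -> counter=2 r=(3,1) succ=(0,1) retry=(1,0)
5. P LOAD -> counter=2 r=(2,1) succ=(0,1) retry=(1,0)
6. Q LOAD -> counter=2 r=(2,2) succ=(0,1) retry=(1,0)
7. Q CAS -> counter=3 r=(2,2) succ=(0,2) retry=(1,0)
8. Q LOAD -> counter=3 r=(2,3) succ=(0,2) retry=(1,0)
9. P CAS -> counter=3 r=(2,3) succ=(0,2) retry=(2,0)
10. P LOAD -> counter=3 r=(3,3) succ=(0,2) retry=(2,0)
11. Q CAS -> counter=4 r=(3,3) succ=(0,3) retry=(2,0)
12. P CAS -> counter=4 r=(3,3) succ=(0,3) retry=(3,0)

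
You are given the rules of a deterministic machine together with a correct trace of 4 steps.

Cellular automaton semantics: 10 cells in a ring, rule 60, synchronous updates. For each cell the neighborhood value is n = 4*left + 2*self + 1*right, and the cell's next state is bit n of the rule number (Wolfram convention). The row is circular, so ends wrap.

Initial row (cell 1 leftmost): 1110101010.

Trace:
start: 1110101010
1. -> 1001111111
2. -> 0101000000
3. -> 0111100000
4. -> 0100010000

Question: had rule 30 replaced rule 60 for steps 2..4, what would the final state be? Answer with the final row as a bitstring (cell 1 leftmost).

(re-executing steps 2..4 under rule 30; state before step 2: 1001111111)
2. -> 0111000000
3. -> 1100100000
4. -> 1011110001

1011110001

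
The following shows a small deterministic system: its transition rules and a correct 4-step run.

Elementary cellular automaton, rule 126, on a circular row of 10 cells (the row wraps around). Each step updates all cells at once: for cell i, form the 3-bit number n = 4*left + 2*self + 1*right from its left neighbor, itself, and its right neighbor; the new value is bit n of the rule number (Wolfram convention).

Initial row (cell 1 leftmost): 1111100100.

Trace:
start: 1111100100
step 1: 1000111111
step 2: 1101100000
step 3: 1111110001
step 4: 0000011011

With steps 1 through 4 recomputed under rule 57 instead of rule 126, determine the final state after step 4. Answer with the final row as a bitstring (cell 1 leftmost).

(re-executing steps 1..4 under rule 57; state before step 1: 1111100100)
step 1: 1000010010
step 2: 0111001001
step 3: 1100100100
step 4: 1010010010

1010010010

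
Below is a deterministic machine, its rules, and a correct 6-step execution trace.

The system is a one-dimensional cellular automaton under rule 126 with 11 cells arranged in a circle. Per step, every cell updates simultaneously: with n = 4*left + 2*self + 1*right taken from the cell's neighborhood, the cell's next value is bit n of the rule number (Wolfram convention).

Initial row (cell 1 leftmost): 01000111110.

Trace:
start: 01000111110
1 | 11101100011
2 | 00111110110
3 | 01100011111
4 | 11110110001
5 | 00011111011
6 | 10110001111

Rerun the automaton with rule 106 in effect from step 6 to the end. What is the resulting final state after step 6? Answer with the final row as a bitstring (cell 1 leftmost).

00110001111

(re-executing step 6 under rule 106; state before step 6: 00011111011)
6 | 00110001111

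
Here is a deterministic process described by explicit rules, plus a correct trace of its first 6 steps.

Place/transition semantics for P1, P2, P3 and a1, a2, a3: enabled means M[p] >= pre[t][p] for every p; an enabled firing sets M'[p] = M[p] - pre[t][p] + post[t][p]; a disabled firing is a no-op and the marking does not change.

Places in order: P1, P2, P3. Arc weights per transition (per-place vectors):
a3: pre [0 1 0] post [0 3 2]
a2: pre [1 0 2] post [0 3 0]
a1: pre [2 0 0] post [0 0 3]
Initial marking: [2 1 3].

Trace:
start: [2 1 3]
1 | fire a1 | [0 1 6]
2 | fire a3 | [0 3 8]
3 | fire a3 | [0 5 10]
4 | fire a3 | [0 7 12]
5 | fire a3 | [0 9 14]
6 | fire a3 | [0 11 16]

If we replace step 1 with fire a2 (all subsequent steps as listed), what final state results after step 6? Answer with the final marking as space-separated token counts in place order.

1 14 11

(re-executing from step 1 with the substitution; state before step 1: [2 1 3])
1 | fire a2 | [1 4 1]
2 | fire a3 | [1 6 3]
3 | fire a3 | [1 8 5]
4 | fire a3 | [1 10 7]
5 | fire a3 | [1 12 9]
6 | fire a3 | [1 14 11]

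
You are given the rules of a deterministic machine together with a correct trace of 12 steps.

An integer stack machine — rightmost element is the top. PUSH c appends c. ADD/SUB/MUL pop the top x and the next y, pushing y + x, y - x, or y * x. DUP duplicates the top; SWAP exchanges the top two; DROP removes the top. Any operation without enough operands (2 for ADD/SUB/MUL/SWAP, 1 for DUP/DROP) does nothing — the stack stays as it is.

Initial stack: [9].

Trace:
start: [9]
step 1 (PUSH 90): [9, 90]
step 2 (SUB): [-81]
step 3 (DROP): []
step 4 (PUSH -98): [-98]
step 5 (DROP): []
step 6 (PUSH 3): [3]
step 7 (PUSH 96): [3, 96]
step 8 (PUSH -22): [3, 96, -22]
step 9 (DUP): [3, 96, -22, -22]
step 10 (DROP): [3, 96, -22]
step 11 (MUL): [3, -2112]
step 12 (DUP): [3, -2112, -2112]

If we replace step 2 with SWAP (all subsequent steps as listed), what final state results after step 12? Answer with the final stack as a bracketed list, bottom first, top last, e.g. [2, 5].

(re-executing from step 2 with the substitution; state before step 2: [9, 90])
step 2 (SWAP): [90, 9]
step 3 (DROP): [90]
step 4 (PUSH -98): [90, -98]
step 5 (DROP): [90]
step 6 (PUSH 3): [90, 3]
step 7 (PUSH 96): [90, 3, 96]
step 8 (PUSH -22): [90, 3, 96, -22]
step 9 (DUP): [90, 3, 96, -22, -22]
step 10 (DROP): [90, 3, 96, -22]
step 11 (MUL): [90, 3, -2112]
step 12 (DUP): [90, 3, -2112, -2112]

[90, 3, -2112, -2112]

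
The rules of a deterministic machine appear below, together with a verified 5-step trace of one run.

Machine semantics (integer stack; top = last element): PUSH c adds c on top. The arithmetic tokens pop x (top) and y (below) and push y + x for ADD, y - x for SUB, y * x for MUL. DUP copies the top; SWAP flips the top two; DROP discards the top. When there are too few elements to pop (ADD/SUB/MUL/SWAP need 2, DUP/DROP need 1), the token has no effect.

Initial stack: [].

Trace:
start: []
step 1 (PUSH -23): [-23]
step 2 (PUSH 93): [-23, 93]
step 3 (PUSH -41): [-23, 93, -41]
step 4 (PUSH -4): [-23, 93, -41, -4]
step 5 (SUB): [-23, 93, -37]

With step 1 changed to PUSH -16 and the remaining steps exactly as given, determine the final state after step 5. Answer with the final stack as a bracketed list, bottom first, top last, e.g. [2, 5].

(re-executing from step 1 with the substitution; state before step 1: [])
step 1 (PUSH -16): [-16]
step 2 (PUSH 93): [-16, 93]
step 3 (PUSH -41): [-16, 93, -41]
step 4 (PUSH -4): [-16, 93, -41, -4]
step 5 (SUB): [-16, 93, -37]

[-16, 93, -37]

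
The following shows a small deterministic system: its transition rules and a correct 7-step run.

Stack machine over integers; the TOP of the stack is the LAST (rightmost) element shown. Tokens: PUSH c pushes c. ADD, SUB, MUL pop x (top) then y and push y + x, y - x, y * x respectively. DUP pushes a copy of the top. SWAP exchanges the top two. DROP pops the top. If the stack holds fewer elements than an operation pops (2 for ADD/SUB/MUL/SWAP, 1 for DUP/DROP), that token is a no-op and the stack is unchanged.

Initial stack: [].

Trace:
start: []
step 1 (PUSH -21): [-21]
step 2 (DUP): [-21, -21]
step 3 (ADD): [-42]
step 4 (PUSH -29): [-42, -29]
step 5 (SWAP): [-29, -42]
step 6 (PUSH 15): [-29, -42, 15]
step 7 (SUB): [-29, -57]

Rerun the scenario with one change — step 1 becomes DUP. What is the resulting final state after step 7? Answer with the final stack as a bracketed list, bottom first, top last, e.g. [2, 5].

[-44]

(re-executing from step 1 with the substitution; state before step 1: [])
step 1 (DUP): []
step 2 (DUP): []
step 3 (ADD): []
step 4 (PUSH -29): [-29]
step 5 (SWAP): [-29]
step 6 (PUSH 15): [-29, 15]
step 7 (SUB): [-44]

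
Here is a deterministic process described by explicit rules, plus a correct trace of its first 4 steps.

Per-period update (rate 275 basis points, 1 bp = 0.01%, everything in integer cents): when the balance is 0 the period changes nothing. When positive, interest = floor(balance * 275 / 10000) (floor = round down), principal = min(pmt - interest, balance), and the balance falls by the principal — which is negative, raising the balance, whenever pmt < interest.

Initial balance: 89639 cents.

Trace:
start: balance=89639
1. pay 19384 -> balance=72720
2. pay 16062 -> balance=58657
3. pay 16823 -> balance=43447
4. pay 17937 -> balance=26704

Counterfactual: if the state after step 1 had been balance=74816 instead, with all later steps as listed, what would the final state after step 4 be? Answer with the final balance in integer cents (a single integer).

state after step 1 := balance=74816
2. pay 16062 -> balance=60811
3. pay 16823 -> balance=45660
4. pay 17937 -> balance=28978

28978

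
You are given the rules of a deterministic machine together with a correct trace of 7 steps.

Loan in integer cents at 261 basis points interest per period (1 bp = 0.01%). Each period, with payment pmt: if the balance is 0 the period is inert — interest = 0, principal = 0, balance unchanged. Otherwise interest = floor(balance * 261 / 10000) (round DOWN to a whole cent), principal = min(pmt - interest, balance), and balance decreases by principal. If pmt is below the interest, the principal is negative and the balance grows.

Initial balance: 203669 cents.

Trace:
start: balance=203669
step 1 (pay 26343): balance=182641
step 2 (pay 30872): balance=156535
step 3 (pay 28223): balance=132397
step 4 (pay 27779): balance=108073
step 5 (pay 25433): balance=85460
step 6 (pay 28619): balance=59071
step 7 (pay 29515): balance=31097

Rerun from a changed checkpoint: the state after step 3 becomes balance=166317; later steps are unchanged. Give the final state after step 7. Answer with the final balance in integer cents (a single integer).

68700

state after step 3 := balance=166317
step 4 (pay 27779): balance=142878
step 5 (pay 25433): balance=121174
step 6 (pay 28619): balance=95717
step 7 (pay 29515): balance=68700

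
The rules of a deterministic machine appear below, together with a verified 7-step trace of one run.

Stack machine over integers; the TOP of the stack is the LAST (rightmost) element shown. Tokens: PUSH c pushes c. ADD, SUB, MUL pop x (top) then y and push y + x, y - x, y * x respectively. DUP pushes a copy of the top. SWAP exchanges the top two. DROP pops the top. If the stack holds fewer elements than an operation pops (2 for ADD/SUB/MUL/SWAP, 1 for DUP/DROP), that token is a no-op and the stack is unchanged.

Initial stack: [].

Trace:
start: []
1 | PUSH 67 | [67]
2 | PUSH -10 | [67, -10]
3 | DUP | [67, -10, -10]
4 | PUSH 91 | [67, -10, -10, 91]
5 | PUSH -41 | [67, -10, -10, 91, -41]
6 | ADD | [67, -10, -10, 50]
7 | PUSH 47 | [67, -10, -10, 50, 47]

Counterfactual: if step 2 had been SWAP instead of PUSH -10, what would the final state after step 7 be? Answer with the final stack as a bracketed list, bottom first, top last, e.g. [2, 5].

[67, 67, 50, 47]

(re-executing from step 2 with the substitution; state before step 2: [67])
2 | SWAP | [67]
3 | DUP | [67, 67]
4 | PUSH 91 | [67, 67, 91]
5 | PUSH -41 | [67, 67, 91, -41]
6 | ADD | [67, 67, 50]
7 | PUSH 47 | [67, 67, 50, 47]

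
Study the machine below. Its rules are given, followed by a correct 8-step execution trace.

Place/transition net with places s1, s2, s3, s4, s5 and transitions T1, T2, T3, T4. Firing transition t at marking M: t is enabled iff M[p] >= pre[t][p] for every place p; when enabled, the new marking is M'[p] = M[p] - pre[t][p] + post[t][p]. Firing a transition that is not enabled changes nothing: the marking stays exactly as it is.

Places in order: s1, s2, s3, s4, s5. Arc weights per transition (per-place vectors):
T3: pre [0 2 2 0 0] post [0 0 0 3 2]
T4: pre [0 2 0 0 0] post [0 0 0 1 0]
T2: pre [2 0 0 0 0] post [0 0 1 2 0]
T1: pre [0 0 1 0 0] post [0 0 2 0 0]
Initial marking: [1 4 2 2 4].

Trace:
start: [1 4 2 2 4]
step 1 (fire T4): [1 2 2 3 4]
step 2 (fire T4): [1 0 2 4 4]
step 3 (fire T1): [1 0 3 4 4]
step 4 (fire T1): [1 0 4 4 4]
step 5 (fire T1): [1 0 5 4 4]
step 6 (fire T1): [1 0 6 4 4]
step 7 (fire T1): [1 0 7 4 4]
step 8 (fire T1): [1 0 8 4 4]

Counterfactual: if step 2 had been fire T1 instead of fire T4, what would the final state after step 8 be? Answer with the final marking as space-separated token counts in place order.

(re-executing from step 2 with the substitution; state before step 2: [1 2 2 3 4])
step 2 (fire T1): [1 2 3 3 4]
step 3 (fire T1): [1 2 4 3 4]
step 4 (fire T1): [1 2 5 3 4]
step 5 (fire T1): [1 2 6 3 4]
step 6 (fire T1): [1 2 7 3 4]
step 7 (fire T1): [1 2 8 3 4]
step 8 (fire T1): [1 2 9 3 4]

1 2 9 3 4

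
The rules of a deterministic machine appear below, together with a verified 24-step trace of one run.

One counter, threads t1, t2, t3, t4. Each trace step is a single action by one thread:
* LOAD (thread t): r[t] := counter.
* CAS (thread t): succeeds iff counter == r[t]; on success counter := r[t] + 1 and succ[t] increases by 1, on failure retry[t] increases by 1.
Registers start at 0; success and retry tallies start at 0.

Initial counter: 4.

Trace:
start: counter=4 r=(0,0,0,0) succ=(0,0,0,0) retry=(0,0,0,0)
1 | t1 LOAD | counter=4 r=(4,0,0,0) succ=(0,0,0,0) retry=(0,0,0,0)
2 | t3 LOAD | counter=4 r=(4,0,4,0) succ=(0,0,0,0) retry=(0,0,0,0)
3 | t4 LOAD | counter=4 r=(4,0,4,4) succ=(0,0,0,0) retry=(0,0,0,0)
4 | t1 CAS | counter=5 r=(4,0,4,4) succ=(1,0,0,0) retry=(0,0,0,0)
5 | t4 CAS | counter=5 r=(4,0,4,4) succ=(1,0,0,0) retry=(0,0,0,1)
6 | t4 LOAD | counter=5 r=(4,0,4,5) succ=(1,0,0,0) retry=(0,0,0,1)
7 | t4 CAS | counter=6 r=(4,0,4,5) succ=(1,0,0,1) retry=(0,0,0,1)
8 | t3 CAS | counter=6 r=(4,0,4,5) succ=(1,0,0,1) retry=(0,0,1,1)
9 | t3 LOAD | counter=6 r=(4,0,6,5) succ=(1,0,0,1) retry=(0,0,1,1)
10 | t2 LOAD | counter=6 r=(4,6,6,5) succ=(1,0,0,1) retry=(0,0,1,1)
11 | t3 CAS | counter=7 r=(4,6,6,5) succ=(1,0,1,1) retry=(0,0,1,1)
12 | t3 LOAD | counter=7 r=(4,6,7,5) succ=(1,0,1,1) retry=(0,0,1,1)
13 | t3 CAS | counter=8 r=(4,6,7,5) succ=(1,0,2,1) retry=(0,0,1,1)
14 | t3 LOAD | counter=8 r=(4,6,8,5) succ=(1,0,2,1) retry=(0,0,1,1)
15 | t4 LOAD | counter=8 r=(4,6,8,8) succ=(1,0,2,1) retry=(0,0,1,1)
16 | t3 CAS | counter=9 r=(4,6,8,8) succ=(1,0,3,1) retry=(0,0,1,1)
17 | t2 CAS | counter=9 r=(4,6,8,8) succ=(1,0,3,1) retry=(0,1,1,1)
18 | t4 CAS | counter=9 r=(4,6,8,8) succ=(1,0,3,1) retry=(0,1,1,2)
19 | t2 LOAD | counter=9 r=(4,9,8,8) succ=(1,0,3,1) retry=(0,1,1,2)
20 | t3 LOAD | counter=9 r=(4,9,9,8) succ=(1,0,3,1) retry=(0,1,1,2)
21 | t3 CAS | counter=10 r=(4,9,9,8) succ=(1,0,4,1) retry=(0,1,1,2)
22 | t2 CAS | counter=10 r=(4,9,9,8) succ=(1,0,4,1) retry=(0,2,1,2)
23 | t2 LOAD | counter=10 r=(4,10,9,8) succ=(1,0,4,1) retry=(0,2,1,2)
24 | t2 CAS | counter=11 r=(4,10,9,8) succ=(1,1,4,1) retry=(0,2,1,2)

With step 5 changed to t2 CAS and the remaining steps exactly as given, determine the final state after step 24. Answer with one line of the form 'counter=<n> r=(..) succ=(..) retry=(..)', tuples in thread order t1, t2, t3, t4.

counter=11 r=(4,10,9,8) succ=(1,1,4,1) retry=(0,3,1,1)

(re-executing from step 5 with the substitution; state before step 5: counter=5 r=(4,0,4,4) succ=(1,0,0,0) retry=(0,0,0,0))
5 | t2 CAS | counter=5 r=(4,0,4,4) succ=(1,0,0,0) retry=(0,1,0,0)
6 | t4 LOAD | counter=5 r=(4,0,4,5) succ=(1,0,0,0) retry=(0,1,0,0)
7 | t4 CAS | counter=6 r=(4,0,4,5) succ=(1,0,0,1) retry=(0,1,0,0)
8 | t3 CAS | counter=6 r=(4,0,4,5) succ=(1,0,0,1) retry=(0,1,1,0)
9 | t3 LOAD | counter=6 r=(4,0,6,5) succ=(1,0,0,1) retry=(0,1,1,0)
10 | t2 LOAD | counter=6 r=(4,6,6,5) succ=(1,0,0,1) retry=(0,1,1,0)
11 | t3 CAS | counter=7 r=(4,6,6,5) succ=(1,0,1,1) retry=(0,1,1,0)
12 | t3 LOAD | counter=7 r=(4,6,7,5) succ=(1,0,1,1) retry=(0,1,1,0)
13 | t3 CAS | counter=8 r=(4,6,7,5) succ=(1,0,2,1) retry=(0,1,1,0)
14 | t3 LOAD | counter=8 r=(4,6,8,5) succ=(1,0,2,1) retry=(0,1,1,0)
15 | t4 LOAD | counter=8 r=(4,6,8,8) succ=(1,0,2,1) retry=(0,1,1,0)
16 | t3 CAS | counter=9 r=(4,6,8,8) succ=(1,0,3,1) retry=(0,1,1,0)
17 | t2 CAS | counter=9 r=(4,6,8,8) succ=(1,0,3,1) retry=(0,2,1,0)
18 | t4 CAS | counter=9 r=(4,6,8,8) succ=(1,0,3,1) retry=(0,2,1,1)
19 | t2 LOAD | counter=9 r=(4,9,8,8) succ=(1,0,3,1) retry=(0,2,1,1)
20 | t3 LOAD | counter=9 r=(4,9,9,8) succ=(1,0,3,1) retry=(0,2,1,1)
21 | t3 CAS | counter=10 r=(4,9,9,8) succ=(1,0,4,1) retry=(0,2,1,1)
22 | t2 CAS | counter=10 r=(4,9,9,8) succ=(1,0,4,1) retry=(0,3,1,1)
23 | t2 LOAD | counter=10 r=(4,10,9,8) succ=(1,0,4,1) retry=(0,3,1,1)
24 | t2 CAS | counter=11 r=(4,10,9,8) succ=(1,1,4,1) retry=(0,3,1,1)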